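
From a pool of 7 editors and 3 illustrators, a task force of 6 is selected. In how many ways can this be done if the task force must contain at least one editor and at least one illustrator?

Unrestricted: C(10,6) = 210 ways to pick any 6 of the 10.
Subtract selections that omit an entire group: no editors → C(3,6) = 0; no illustrators → C(7,6) = 7.
Both groups omitted at once is impossible, so 210 − 7 = 203.

203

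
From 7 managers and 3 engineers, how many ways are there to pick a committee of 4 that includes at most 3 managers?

175

Split by how many managers are chosen (0 through 3).
Sum: C(7,0)·C(3,4) + C(7,1)·C(3,3) + C(7,2)·C(3,2) + C(7,3)·C(3,1) = 0 + 7 + 63 + 105 = 175.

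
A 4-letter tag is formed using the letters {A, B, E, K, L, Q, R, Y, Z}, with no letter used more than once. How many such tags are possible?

Choose and order 4 of the 9 symbols: the first letter has 9 options, the next 8, then 7, 6.
That product is 9 × 8 × 7 × 6 = 3024.

3024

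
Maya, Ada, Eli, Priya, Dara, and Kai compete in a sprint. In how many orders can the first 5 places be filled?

There are 6 choices for 1st place, 5 for 2nd, and so on down to 2 for position 5.
That gives 6 × 5 × 4 × 3 × 2 = 720.

720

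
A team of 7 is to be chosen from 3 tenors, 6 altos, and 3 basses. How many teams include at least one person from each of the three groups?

Total 7-person selections from all 12: C(12,7) = 792.
Selections missing a whole group: no tenors → C(9,7) = 36; no altos → C(6,7) = 0; no basses → C(9,7) = 36.
Add back selections omitting two groups (i.e. drawn from a single group): C(3,7) + C(6,7) + C(3,7) = 0.
By inclusion–exclusion: 792 − 72 + 0 = 720.

720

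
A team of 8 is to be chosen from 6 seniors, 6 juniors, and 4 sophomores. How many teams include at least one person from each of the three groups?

12285

With no constraint there are C(16,8) = 12870 possible selections.
Selections missing a whole group: no seniors → C(10,8) = 45; no juniors → C(10,8) = 45; no sophomores → C(12,8) = 495.
Add back selections omitting two groups (i.e. drawn from a single group): C(6,8) + C(6,8) + C(4,8) = 0.
By inclusion–exclusion: 12870 − 585 + 0 = 12285.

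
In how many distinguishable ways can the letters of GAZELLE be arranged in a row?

1260

Letter multiplicities in GAZELLE: A×1, E×2, G×1, L×2, Z×1.
The number of distinct arrangements is 7!/(2!·2!) = 5040/4 = 1260.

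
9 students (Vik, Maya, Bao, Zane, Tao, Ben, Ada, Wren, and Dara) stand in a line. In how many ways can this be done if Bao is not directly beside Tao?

There are 9! = 362880 arrangements in all. If Bao and Tao are adjacent, merging them into one block gives 2·(8)! = 80640 arrangements.
So 362880 − 80640 = 282240 arrangements keep them apart.

282240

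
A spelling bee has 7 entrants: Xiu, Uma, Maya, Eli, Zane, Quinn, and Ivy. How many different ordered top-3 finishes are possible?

This is an ordered selection of 3 from 7: P(7,3).
That gives 7 × 6 × 5 = 210.

210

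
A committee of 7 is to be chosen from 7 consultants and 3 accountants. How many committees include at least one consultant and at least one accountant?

119

Unrestricted: C(10,7) = 120 ways to pick any 7 of the 10.
Subtract selections that omit an entire group: no consultants → C(3,7) = 0; no accountants → C(7,7) = 1.
Both groups omitted at once is impossible, so 120 − 1 = 119.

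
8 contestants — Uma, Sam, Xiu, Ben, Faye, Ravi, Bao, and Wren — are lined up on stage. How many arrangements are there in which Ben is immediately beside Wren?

10080

Place the 6 others and the Ben-Wren pair as 7 objects in a line; the pair has 2 internal arrangements.
That gives 2 × 7! = 2 × 5040 = 10080.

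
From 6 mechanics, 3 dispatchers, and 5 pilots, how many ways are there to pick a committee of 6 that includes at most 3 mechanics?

2534

Split by how many mechanics are chosen (0 through 3).
Sum: C(6,0)·C(8,6) + C(6,1)·C(8,5) + C(6,2)·C(8,4) + C(6,3)·C(8,3) = 28 + 336 + 1050 + 1120 = 2534.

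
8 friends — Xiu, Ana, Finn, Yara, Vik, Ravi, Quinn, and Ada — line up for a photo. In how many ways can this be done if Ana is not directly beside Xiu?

30240

There are 8! = 40320 arrangements in all. If Ana and Xiu are adjacent, merging them into one block gives 2·(7)! = 10080 arrangements.
So 40320 − 10080 = 30240 arrangements keep them apart.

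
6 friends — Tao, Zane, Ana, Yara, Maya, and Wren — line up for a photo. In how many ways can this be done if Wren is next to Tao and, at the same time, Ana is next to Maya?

Treat {Wren,Tao} as one block (2 orders) and {Ana,Maya} as another (2 orders).
That leaves 4 units to arrange: 2 × 2 × 4! = 4 × 24 = 96.

96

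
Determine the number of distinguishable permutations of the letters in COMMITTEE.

45360

COMMITTEE has 9 letters with E appearing twice, M appearing twice, and T appearing twice.
So there are 9! / (2!·2!·2!) = 45360 distinguishable arrangements.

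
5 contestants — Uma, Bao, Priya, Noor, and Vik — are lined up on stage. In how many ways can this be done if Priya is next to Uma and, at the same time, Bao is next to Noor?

24

Treat {Priya,Uma} as one block (2 orders) and {Bao,Noor} as another (2 orders).
That leaves 3 units to arrange: 2 × 2 × 3! = 4 × 6 = 24.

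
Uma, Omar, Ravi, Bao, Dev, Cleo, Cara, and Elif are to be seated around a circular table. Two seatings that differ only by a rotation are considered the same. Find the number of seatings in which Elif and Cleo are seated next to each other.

1440

Glue Elif and Cleo into a block (2 internal orders). Seating 7 units around a circle gives (6)! arrangements.
So 2 × (6)! = 2 × 720 = 1440.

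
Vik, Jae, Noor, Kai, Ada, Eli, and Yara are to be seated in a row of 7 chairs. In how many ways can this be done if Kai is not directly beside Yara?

3600

Of the 7! = 5040 arrangements, those with Kai and Yara adjacent number 2 × 6! = 1440 (treat the pair as a block with 2 internal orders).
Complementary counting: 5040 − 1440 = 3600.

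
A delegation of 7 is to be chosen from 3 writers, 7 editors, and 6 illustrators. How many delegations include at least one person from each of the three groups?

9569

Total 7-person selections from all 16: C(16,7) = 11440.
Subtract selections that omit an entire group: no writers → C(13,7) = 1716; no editors → C(9,7) = 36; no illustrators → C(10,7) = 120.
Add back selections omitting two groups (i.e. drawn from a single group): C(3,7) + C(7,7) + C(6,7) = 1.
By inclusion–exclusion: 11440 − 1872 + 1 = 9569.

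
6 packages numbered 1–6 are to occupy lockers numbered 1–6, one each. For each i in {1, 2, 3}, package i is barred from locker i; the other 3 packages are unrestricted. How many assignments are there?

426

Let Aᵢ (for i ∈ {1, 2, 3}) be the placements that put package i in its forbidden locker. Any j of these fix j positions, leaving (6−j)! ways to fill the rest, and there are C(3,j) ways to pick which j.
By inclusion–exclusion, the number of valid placements is Σ_{j=0}^{3} (−1)^j C(3,j)·(6−j)!.
Computing: 720 − 360 + 72 − 6 = 426.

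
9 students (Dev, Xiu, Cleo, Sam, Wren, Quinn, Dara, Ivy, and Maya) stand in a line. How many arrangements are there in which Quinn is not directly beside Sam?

282240

Of the 9! = 362880 arrangements, those with Quinn and Sam adjacent number 2 × 8! = 80640 (treat the pair as a block with 2 internal orders).
So 362880 − 80640 = 282240 arrangements keep them apart.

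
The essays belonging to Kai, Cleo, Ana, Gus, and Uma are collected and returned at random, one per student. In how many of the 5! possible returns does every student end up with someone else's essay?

This is the derangement count D_5: permutations of 5 items with no fixed point.
By inclusion–exclusion this is Σ_{j=0}^{5} (−1)^j C(5,j)·(5−j)!.
Computing: 120 − 120 + 60 − 20 + 5 − 1 = 44.

44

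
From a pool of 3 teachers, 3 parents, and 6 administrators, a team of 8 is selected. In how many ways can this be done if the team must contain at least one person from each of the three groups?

477

Total 8-person selections from all 12: C(12,8) = 495.
Subtract selections that omit an entire group: no teachers → C(9,8) = 9; no parents → C(9,8) = 9; no administrators → C(6,8) = 0.
Add back selections omitting two groups (i.e. drawn from a single group): C(3,8) + C(3,8) + C(6,8) = 0.
By inclusion–exclusion: 495 − 18 + 0 = 477.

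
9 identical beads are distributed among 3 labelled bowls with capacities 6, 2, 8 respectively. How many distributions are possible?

Without the upper bounds there are C(11,2) = 55 ways to split 9 among 3 bowls.
Subtract solutions that violate a single cap (substitute x_i' = x_i − (cap_i+1)): x_1 ≥ 7 gives C(4,2) = 6; x_2 ≥ 3 gives C(8,2) = 28; x_3 ≥ 9 gives C(2,2) = 1. Together 35.
No two caps can be exceeded simultaneously, so the pair terms are all 0.
By inclusion–exclusion the count is 55 − 35 + 0 = 20.

20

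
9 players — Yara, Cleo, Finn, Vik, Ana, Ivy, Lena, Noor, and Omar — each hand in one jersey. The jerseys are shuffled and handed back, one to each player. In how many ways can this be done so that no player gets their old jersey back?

133496

Let Aᵢ be the assignments in which player i gets their old jersey. We want the size of the complement of A₁∪…∪A_9.
By inclusion–exclusion this is Σ_{j=0}^{9} (−1)^j C(9,j)·(9−j)!.
Computing: 362880 − 362880 + 181440 − 60480 + 15120 − 3024 + 504 − 72 + 9 − 1 = 133496.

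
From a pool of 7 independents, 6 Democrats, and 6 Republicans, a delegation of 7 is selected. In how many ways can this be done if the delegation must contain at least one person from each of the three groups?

With no constraint there are C(19,7) = 50388 possible selections.
Subtract selections that omit an entire group: no independents → C(12,7) = 792; no Democrats → C(13,7) = 1716; no Republicans → C(13,7) = 1716.
Add back selections omitting two groups (i.e. drawn from a single group): C(7,7) + C(6,7) + C(6,7) = 1.
By inclusion–exclusion: 50388 − 4224 + 1 = 46165.

46165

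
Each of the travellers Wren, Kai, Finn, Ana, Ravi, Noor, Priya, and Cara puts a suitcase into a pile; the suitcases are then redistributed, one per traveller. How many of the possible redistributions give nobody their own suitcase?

14833

This is the derangement count D_8: permutations of 8 items with no fixed point.
By inclusion–exclusion this is Σ_{j=0}^{8} (−1)^j C(8,j)·(8−j)!.
Computing: 40320 − 40320 + 20160 − 6720 + 1680 − 336 + 56 − 8 + 1 = 14833.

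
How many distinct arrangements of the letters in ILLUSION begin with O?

1260

Fix O in the first position and arrange the remaining 7 letters.
Those 7 letters have I appearing twice and L appearing twice, giving (7)!/(2!·2!) = 1260.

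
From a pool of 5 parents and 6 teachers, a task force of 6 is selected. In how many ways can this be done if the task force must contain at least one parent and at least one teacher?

461

With no constraint there are C(11,6) = 462 possible selections.
Subtract selections that omit an entire group: no parents → C(6,6) = 1; no teachers → C(5,6) = 0.
Both groups omitted at once is impossible, so 462 − 1 = 461.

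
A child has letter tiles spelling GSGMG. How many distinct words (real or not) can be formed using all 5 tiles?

GSGMG has 5 letters with G appearing 3 times.
The number of distinct arrangements is 5!/(3!) = 120/6 = 20.

20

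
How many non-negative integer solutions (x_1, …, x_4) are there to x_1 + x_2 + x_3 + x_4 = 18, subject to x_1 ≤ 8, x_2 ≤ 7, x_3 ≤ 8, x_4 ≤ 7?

Ignoring the caps, the number of non-negative solutions to x_1+…+x_4 = 18 is C(21,3) = 1330.
Subtract solutions that violate a single cap (substitute x_i' = x_i − (cap_i+1)): x_1 ≥ 9 gives C(12,3) = 220; x_2 ≥ 8 gives C(13,3) = 286; x_3 ≥ 9 gives C(12,3) = 220; x_4 ≥ 8 gives C(13,3) = 286. Together 1012.
Add back pairs where two caps are both exceeded: 4 + 1 + 4 + 4 + 10 + 4 = 27.
By inclusion–exclusion the count is 1330 − 1012 + 27 = 345.

345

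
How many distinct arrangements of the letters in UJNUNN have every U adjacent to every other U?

20

Treat the 2 copies of U as a single block. The multiset to arrange is then {UU, J, N, N, N}, 5 items in all.
That gives (5)!/(3!) = 20 arrangements.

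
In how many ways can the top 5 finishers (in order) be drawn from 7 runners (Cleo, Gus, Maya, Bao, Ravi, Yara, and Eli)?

This is an ordered selection of 5 from 7: P(7,5).
That gives 7 × 6 × 5 × 4 × 3 = 2520.

2520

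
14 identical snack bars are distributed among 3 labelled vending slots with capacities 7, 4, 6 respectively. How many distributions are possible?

Ignoring the caps, the number of non-negative solutions to x_1+…+x_3 = 14 is C(16,2) = 120.
Subtract solutions that violate a single cap (substitute x_i' = x_i − (cap_i+1)): x_1 ≥ 8 gives C(8,2) = 28; x_2 ≥ 5 gives C(11,2) = 55; x_3 ≥ 7 gives C(9,2) = 36. Together 119.
Add back pairs where two caps are both exceeded: 3 + 0 + 6 = 9.
By inclusion–exclusion the count is 120 − 119 + 9 = 10.

10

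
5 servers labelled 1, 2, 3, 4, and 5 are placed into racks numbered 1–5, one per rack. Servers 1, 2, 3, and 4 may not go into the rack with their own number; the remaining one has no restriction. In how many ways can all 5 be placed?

53

Let Aᵢ (for 1 ≤ i ≤ 4) be the placements that put server i in its forbidden rack. Any j of these fix j positions, leaving (5−j)! ways to fill the rest, and there are C(4,j) ways to pick which j.
By inclusion–exclusion, the number of valid placements is Σ_{j=0}^{4} (−1)^j C(4,j)·(5−j)!.
Computing: 120 − 96 + 36 − 8 + 1 = 53.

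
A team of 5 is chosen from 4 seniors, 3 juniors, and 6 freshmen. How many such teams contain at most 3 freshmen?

Split by how many freshmen are chosen (0 through 3).
Sum: C(6,0)·C(7,5) + C(6,1)·C(7,4) + C(6,2)·C(7,3) + C(6,3)·C(7,2) = 21 + 210 + 525 + 420 = 1176.

1176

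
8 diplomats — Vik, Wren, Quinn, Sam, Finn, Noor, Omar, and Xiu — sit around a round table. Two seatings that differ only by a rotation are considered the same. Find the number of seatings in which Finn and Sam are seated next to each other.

1440

Treat {Finn, Sam} as one unit (2 internal orders) and seat the resulting 7 units around the table: (6)! circular arrangements.
So 2 × (6)! = 2 × 720 = 1440.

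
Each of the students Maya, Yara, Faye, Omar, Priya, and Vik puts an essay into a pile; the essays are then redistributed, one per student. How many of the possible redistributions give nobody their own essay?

This is the derangement count D_6: permutations of 6 items with no fixed point.
By inclusion–exclusion this is Σ_{j=0}^{6} (−1)^j C(6,j)·(6−j)!.
Computing: 720 − 720 + 360 − 120 + 30 − 6 + 1 = 265.

265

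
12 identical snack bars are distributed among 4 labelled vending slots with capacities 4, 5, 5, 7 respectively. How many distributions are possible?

141

Ignoring the caps, the number of non-negative solutions to x_1+…+x_4 = 12 is C(15,3) = 455.
Subtract solutions that violate a single cap (substitute x_i' = x_i − (cap_i+1)): x_1 ≥ 5 gives C(10,3) = 120; x_2 ≥ 6 gives C(9,3) = 84; x_3 ≥ 6 gives C(9,3) = 84; x_4 ≥ 8 gives C(7,3) = 35. Together 323.
Add back pairs where two caps are both exceeded: 4 + 4 + 0 + 1 + 0 + 0 = 9.
By inclusion–exclusion the count is 455 − 323 + 9 = 141.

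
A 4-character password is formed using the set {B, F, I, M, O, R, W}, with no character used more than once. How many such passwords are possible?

Choose and order 4 of the 7 symbols: the first character has 7 options, the next 6, then 5, 4.
7 × 6 × 5 × 4 = 840.

840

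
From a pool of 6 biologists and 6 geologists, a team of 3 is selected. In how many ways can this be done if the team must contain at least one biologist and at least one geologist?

With no constraint there are C(12,3) = 220 possible selections.
Selections missing a whole group: no biologists → C(6,3) = 20; no geologists → C(6,3) = 20.
Both groups omitted at once is impossible, so 220 − 40 = 180.

180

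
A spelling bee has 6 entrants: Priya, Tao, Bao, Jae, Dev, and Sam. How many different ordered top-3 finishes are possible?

120

There are 6 choices for 1st place, 5 for 2nd, and 4 for 3rd.
That gives 6 × 5 × 4 = 120.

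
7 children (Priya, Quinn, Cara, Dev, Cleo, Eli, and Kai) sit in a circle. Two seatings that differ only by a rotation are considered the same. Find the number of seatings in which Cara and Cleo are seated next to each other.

240

Glue Cara and Cleo into a block (2 internal orders). Seating 6 units around a circle gives (5)! arrangements.
So 2 × (5)! = 2 × 120 = 240.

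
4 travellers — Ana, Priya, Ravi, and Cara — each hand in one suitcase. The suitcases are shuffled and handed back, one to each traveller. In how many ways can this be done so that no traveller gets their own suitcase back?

This is the derangement count D_4: permutations of 4 items with no fixed point.
By inclusion–exclusion this is Σ_{j=0}^{4} (−1)^j C(4,j)·(4−j)!.
Computing: 24 − 24 + 12 − 4 + 1 = 9.

9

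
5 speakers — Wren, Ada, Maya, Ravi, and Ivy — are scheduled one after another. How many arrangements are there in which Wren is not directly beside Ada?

There are 5! = 120 arrangements in all. If Wren and Ada are adjacent, merging them into one block gives 2·(4)! = 48 arrangements.
Complementary counting: 120 − 48 = 72.

72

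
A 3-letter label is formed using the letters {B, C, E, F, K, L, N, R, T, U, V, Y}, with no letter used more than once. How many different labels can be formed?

1320

Choose and order 3 of the 12 symbols: the first letter has 12 options, the next 11, then 10.
12 × 11 × 10 = 1320.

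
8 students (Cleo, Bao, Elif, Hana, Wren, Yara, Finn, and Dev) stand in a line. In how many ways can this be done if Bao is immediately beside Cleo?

Glue Bao and Cleo into one block (2 internal orders), leaving 7 units to arrange in a row.
So the count is 2·(7)! = 10080.

10080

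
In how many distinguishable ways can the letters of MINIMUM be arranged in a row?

Letter multiplicities in MINIMUM: I×2, M×3, N×1, U×1.
Dividing 7! = 5040 by 3!·2! = 12 for the repeated letters gives 420.

420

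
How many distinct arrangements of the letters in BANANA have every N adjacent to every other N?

Treat the 2 copies of N as a single block. The multiset to arrange is then {NN, A, A, A, B}, 5 items in all.
That gives (5)!/(3!) = 20 arrangements.

20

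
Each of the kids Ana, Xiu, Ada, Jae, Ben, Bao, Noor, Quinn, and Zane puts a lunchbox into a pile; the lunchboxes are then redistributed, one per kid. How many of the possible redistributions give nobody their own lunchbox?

133496

Let Aᵢ be the assignments in which kid i gets their own lunchbox. We want the size of the complement of A₁∪…∪A_9.
By inclusion–exclusion this is Σ_{j=0}^{9} (−1)^j C(9,j)·(9−j)!.
Computing: 362880 − 362880 + 181440 − 60480 + 15120 − 3024 + 504 − 72 + 9 − 1 = 133496.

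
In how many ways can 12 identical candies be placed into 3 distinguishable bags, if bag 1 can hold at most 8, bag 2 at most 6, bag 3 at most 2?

12

Without the upper bounds there are C(14,2) = 91 ways to split 12 among 3 bags.
Subtract solutions that violate a single cap (substitute x_i' = x_i − (cap_i+1)): x_1 ≥ 9 gives C(5,2) = 10; x_2 ≥ 7 gives C(7,2) = 21; x_3 ≥ 3 gives C(11,2) = 55. Together 86.
Add back pairs where two caps are both exceeded: 0 + 1 + 6 = 7.
By inclusion–exclusion the count is 91 − 86 + 7 = 12.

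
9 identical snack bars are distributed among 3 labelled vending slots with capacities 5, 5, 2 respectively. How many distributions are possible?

9

Ignoring the caps, the number of non-negative solutions to x_1+…+x_3 = 9 is C(11,2) = 55.
Subtract solutions that violate a single cap (substitute x_i' = x_i − (cap_i+1)): x_1 ≥ 6 gives C(5,2) = 10; x_2 ≥ 6 gives C(5,2) = 10; x_3 ≥ 3 gives C(8,2) = 28. Together 48.
Add back pairs where two caps are both exceeded: 0 + 1 + 1 = 2.
By inclusion–exclusion the count is 55 − 48 + 2 = 9.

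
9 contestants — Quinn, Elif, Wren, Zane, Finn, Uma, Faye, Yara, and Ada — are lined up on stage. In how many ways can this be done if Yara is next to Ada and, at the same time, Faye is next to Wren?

Treat {Yara,Ada} as one block (2 orders) and {Faye,Wren} as another (2 orders).
That leaves 7 units to arrange: 2 × 2 × 7! = 4 × 5040 = 20160.

20160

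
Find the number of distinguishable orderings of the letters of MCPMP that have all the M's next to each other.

12

Treat the 2 copies of M as a single block. The multiset to arrange is then {MM, C, P, P}, 4 items in all.
That gives (4)!/(2!) = 12 arrangements.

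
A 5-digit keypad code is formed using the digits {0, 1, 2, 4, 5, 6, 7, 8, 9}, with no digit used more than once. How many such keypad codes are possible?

15120

With no repetition, fill the 5 digits in order: 9 choices, then 8, down to 5.
That product is 9 × 8 × 7 × 6 × 5 = 15120.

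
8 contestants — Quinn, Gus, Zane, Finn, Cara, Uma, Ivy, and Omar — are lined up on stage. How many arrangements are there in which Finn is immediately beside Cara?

10080

Glue Finn and Cara into one block (2 internal orders), leaving 7 units to arrange in a row.
So the count is 2·(7)! = 10080.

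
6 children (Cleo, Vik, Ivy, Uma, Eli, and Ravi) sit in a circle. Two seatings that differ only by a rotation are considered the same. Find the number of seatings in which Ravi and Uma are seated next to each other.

48

Treat {Ravi, Uma} as one unit (2 internal orders) and seat the resulting 5 units around the table: (4)! circular arrangements.
So 2 × (4)! = 2 × 24 = 48.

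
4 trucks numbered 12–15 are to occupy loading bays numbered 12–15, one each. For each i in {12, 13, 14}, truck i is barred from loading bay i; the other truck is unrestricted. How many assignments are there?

Let Aᵢ (for i ∈ {12, 13, 14}) be the placements that put truck i in its forbidden loading bay. Any j of these fix j positions, leaving (4−j)! ways to fill the rest, and there are C(3,j) ways to pick which j.
By inclusion–exclusion, the number of valid placements is Σ_{j=0}^{3} (−1)^j C(3,j)·(4−j)!.
Computing: 24 − 18 + 6 − 1 = 11.

11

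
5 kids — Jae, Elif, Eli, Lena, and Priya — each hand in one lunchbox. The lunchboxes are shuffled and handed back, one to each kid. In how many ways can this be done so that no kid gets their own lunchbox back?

44

Let Aᵢ be the assignments in which kid i gets their own lunchbox. We want the size of the complement of A₁∪…∪A_5.
By inclusion–exclusion this is Σ_{j=0}^{5} (−1)^j C(5,j)·(5−j)!.
Computing: 120 − 120 + 60 − 20 + 5 − 1 = 44.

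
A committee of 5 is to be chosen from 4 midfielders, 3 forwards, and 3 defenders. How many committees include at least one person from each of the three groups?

204

Unrestricted: C(10,5) = 252 ways to pick any 5 of the 10.
Selections missing a whole group: no midfielders → C(6,5) = 6; no forwards → C(7,5) = 21; no defenders → C(7,5) = 21.
Add back selections omitting two groups (i.e. drawn from a single group): C(4,5) + C(3,5) + C(3,5) = 0.
By inclusion–exclusion: 252 − 48 + 0 = 204.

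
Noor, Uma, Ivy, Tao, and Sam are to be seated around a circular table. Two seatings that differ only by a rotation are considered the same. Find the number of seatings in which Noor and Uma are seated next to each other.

Treat {Noor, Uma} as one unit (2 internal orders) and seat the resulting 4 units around the table: (3)! circular arrangements.
So 2 × (3)! = 2 × 6 = 12.

12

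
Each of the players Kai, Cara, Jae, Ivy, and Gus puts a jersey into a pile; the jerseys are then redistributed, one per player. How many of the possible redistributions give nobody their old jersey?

Let Aᵢ be the assignments in which player i gets their old jersey. We want the size of the complement of A₁∪…∪A_5.
By inclusion–exclusion this is Σ_{j=0}^{5} (−1)^j C(5,j)·(5−j)!.
Computing: 120 − 120 + 60 − 20 + 5 − 1 = 44.

44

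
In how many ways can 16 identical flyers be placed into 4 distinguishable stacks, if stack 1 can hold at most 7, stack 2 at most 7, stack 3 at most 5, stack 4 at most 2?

Ignoring the caps, the number of non-negative solutions to x_1+…+x_4 = 16 is C(19,3) = 969.
Subtract solutions that violate a single cap (substitute x_i' = x_i − (cap_i+1)): x_1 ≥ 8 gives C(11,3) = 165; x_2 ≥ 8 gives C(11,3) = 165; x_3 ≥ 6 gives C(13,3) = 286; x_4 ≥ 3 gives C(16,3) = 560. Together 1176.
Add back pairs where two caps are both exceeded: 1 + 10 + 56 + 10 + 56 + 120 = 253.
By inclusion–exclusion the count is 969 − 1176 + 253 = 46.

46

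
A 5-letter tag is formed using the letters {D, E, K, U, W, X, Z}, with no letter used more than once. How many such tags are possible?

This is a permutation of 5 out of 7: P(7,5) = 7!/2!.
7 × 6 × 5 × 4 × 3 = 2520.

2520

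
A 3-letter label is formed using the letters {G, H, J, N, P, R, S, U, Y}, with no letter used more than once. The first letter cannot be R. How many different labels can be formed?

448

The first letter has 9−1 = 8 choices (anything except R).
The remaining 2 letters are filled from the other 8 symbols without repetition: 8 × 7 = 56.
Total: 8 × 56 = 448.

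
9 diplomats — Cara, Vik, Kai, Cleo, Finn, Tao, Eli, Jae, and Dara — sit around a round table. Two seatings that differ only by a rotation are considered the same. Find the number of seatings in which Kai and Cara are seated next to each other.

10080

Glue Kai and Cara into a block (2 internal orders). Seating 8 units around a circle gives (7)! arrangements.
So 2 × (7)! = 2 × 5040 = 10080.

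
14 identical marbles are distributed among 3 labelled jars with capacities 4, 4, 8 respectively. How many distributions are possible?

6

Without the upper bounds there are C(16,2) = 120 ways to split 14 among 3 jars.
Subtract solutions that violate a single cap (substitute x_i' = x_i − (cap_i+1)): x_1 ≥ 5 gives C(11,2) = 55; x_2 ≥ 5 gives C(11,2) = 55; x_3 ≥ 9 gives C(7,2) = 21. Together 131.
Add back pairs where two caps are both exceeded: 15 + 1 + 1 = 17.
By inclusion–exclusion the count is 120 − 131 + 17 = 6.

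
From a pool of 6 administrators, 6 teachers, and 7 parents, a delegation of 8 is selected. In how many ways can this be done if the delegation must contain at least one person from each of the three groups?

72513

With no constraint there are C(19,8) = 75582 possible selections.
Selections missing a whole group: no administrators → C(13,8) = 1287; no teachers → C(13,8) = 1287; no parents → C(12,8) = 495.
Add back selections omitting two groups (i.e. drawn from a single group): C(6,8) + C(6,8) + C(7,8) = 0.
By inclusion–exclusion: 75582 − 3069 + 0 = 72513.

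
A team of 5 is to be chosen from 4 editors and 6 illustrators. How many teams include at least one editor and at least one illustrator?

246

Total 5-person selections from all 10: C(10,5) = 252.
Subtract selections that omit an entire group: no editors → C(6,5) = 6; no illustrators → C(4,5) = 0.
Both groups omitted at once is impossible, so 252 − 6 = 246.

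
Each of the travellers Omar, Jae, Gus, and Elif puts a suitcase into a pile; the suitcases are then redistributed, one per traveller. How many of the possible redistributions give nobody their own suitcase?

Let Aᵢ be the assignments in which traveller i gets their own suitcase. We want the size of the complement of A₁∪…∪A_4.
By inclusion–exclusion this is Σ_{j=0}^{4} (−1)^j C(4,j)·(4−j)!.
Computing: 24 − 24 + 12 − 4 + 1 = 9.

9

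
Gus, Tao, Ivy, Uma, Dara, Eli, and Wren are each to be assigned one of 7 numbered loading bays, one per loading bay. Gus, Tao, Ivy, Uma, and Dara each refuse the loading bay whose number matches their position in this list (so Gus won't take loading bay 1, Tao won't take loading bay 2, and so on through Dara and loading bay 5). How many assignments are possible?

Let Aᵢ (for 1 ≤ i ≤ 5) be the placements that put person i in their forbidden loading bay. Any j of these fix j positions, leaving (7−j)! ways to fill the rest, and there are C(5,j) ways to pick which j.
By inclusion–exclusion, the number of valid placements is Σ_{j=0}^{5} (−1)^j C(5,j)·(7−j)!.
Computing: 5040 − 3600 + 1200 − 240 + 30 − 2 = 2428.

2428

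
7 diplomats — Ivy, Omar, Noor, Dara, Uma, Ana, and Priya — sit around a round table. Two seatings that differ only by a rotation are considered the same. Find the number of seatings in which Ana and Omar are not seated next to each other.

480

All circular seatings of 7 people number (6)! = 720.
Those with Ana next to Omar: fuse the pair into one unit and seat 6 units around a circle — 2·(5)! = 240.
Subtracting, 720 − 240 = 480.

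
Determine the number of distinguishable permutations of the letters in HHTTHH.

Letter multiplicities in HHTTHH: H×4, T×2.
The number of distinct arrangements is 6!/(4!·2!) = 720/48 = 15.

15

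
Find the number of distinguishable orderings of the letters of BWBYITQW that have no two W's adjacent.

Total arrangements of BWBYITQW: 8!/(2!·2!) = 10080.
If the two W's are adjacent, glue them into one block, leaving 7 items to arrange: (7)!/(2!) = 2520 ways.
Hence 10080 − 2520 = 7560.

7560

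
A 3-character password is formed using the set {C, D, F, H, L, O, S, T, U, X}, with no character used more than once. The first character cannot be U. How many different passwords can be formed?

The first character has 10−1 = 9 choices (anything except U).
The remaining 2 characters are filled from the other 9 symbols without repetition: 9 × 8 = 72.
Total: 9 × 72 = 648.

648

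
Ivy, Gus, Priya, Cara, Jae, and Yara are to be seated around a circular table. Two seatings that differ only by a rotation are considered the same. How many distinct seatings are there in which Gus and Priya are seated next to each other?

Treat {Gus, Priya} as one unit (2 internal orders) and seat the resulting 5 units around the table: (4)! circular arrangements.
So 2 × (4)! = 2 × 24 = 48.

48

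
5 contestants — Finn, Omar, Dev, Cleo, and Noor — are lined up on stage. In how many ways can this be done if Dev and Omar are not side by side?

72

Of the 5! = 120 arrangements, those with Dev and Omar adjacent number 2 × 4! = 48 (treat the pair as a block with 2 internal orders).
Complementary counting: 120 − 48 = 72.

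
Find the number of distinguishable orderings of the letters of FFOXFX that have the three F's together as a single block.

Treat the 3 copies of F as a single block. The multiset to arrange is then {FFF, O, X, X}, 4 items in all.
That gives (4)!/(2!) = 12 arrangements.

12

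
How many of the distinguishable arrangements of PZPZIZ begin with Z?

With the first slot taken by Z, it remains to arrange the other 5 letters (PPZIZ).
Those 5 letters have P appearing twice and Z appearing twice, giving (5)!/(2!·2!) = 30.

30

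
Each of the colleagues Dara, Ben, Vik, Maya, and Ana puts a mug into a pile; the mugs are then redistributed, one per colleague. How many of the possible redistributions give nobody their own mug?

44

Count assignments avoiding every fixed point. For any j of the 5 colleagues fixed to their own mug, the other 5−j can be arranged in (5−j)! ways.
By inclusion–exclusion this is Σ_{j=0}^{5} (−1)^j C(5,j)·(5−j)!.
Computing: 120 − 120 + 60 − 20 + 5 − 1 = 44.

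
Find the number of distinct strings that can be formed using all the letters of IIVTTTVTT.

756

IIVTTTVTT has 9 letters with I appearing twice, T appearing 5 times, and V appearing twice.
Dividing 9! = 362880 by 5!·2!·2! = 480 for the repeated letters gives 756.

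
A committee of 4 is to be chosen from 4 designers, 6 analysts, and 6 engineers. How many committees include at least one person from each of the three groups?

936

With no constraint there are C(16,4) = 1820 possible selections.
Subtract selections that omit an entire group: no designers → C(12,4) = 495; no analysts → C(10,4) = 210; no engineers → C(10,4) = 210.
Add back selections omitting two groups (i.e. drawn from a single group): C(4,4) + C(6,4) + C(6,4) = 31.
By inclusion–exclusion: 1820 − 915 + 31 = 936.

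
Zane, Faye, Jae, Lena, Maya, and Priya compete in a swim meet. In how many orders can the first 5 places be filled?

720

This is an ordered selection of 5 from 6: P(6,5).
That gives 6 × 5 × 4 × 3 × 2 = 720.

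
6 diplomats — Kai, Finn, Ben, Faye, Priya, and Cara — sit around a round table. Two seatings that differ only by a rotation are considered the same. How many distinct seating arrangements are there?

120

Seat Kai anywhere (absorbing the rotational symmetry), then permute the other 5: (5)! = 120.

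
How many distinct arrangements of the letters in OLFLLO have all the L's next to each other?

12

Treat the 3 copies of L as a single block. The multiset to arrange is then {LLL, F, O, O}, 4 items in all.
That gives (4)!/(2!) = 12 arrangements.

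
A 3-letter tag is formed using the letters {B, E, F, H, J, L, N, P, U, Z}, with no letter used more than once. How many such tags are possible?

720

This is a permutation of 3 out of 10: P(10,3) = 10!/7!.
10 × 9 × 8 = 720.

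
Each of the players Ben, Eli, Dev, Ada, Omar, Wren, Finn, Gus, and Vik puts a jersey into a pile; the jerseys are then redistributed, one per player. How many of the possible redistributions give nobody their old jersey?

133496

Let Aᵢ be the assignments in which player i gets their old jersey. We want the size of the complement of A₁∪…∪A_9.
By inclusion–exclusion this is Σ_{j=0}^{9} (−1)^j C(9,j)·(9−j)!.
Computing: 362880 − 362880 + 181440 − 60480 + 15120 − 3024 + 504 − 72 + 9 − 1 = 133496.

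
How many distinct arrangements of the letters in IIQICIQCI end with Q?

Fix Q in the last position and arrange the remaining 8 letters.
Those 8 letters have C appearing twice and I appearing 5 times, giving (8)!/(5!·2!) = 168.

168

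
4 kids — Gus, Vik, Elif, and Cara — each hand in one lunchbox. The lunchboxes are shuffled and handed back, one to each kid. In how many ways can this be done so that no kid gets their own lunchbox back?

9

Count assignments avoiding every fixed point. For any j of the 4 kids fixed to their own lunchbox, the other 4−j can be arranged in (4−j)! ways.
By inclusion–exclusion this is Σ_{j=0}^{4} (−1)^j C(4,j)·(4−j)!.
Computing: 24 − 24 + 12 − 4 + 1 = 9.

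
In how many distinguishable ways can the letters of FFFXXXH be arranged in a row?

FFFXXXH has 7 letters with F appearing 3 times and X appearing 3 times.
The number of distinct arrangements is 7!/(3!·3!) = 5040/36 = 140.

140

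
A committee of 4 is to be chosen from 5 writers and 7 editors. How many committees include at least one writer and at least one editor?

455

Total 4-person selections from all 12: C(12,4) = 495.
Subtract selections that omit an entire group: no writers → C(7,4) = 35; no editors → C(5,4) = 5.
Both groups omitted at once is impossible, so 495 − 40 = 455.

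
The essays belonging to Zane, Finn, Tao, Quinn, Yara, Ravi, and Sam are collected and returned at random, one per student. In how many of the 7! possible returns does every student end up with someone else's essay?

Let Aᵢ be the assignments in which student i gets their own essay. We want the size of the complement of A₁∪…∪A_7.
By inclusion–exclusion this is Σ_{j=0}^{7} (−1)^j C(7,j)·(7−j)!.
Computing: 5040 − 5040 + 2520 − 840 + 210 − 42 + 7 − 1 = 1854.

1854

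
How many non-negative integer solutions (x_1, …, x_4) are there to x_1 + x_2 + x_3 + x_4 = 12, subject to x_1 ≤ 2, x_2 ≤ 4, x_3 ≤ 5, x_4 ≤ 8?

71

By stars and bars, unrestricted non-negative solutions to x_1+…+x_4 = 12 number C(12+3,3) = 455.
Subtract solutions that violate a single cap (substitute x_i' = x_i − (cap_i+1)): x_1 ≥ 3 gives C(12,3) = 220; x_2 ≥ 5 gives C(10,3) = 120; x_3 ≥ 6 gives C(9,3) = 84; x_4 ≥ 9 gives C(6,3) = 20. Together 444.
Add back pairs where two caps are both exceeded: 35 + 20 + 1 + 4 + 0 + 0 = 60.
By inclusion–exclusion the count is 455 − 444 + 60 = 71.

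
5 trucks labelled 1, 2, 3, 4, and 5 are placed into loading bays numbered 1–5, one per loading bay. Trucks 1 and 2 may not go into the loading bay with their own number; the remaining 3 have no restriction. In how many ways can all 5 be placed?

78

Let Aᵢ (for i ∈ {1, 2}) be the placements that put truck i in its forbidden loading bay. Any j of these fix j positions, leaving (5−j)! ways to fill the rest, and there are C(2,j) ways to pick which j.
By inclusion–exclusion, the number of valid placements is Σ_{j=0}^{2} (−1)^j C(2,j)·(5−j)!.
Computing: 120 − 48 + 6 = 78.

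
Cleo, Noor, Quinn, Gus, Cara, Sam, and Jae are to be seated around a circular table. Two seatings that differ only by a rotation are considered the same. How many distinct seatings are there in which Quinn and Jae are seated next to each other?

240

Glue Quinn and Jae into a block (2 internal orders). Seating 6 units around a circle gives (5)! arrangements.
So 2 × (5)! = 2 × 120 = 240.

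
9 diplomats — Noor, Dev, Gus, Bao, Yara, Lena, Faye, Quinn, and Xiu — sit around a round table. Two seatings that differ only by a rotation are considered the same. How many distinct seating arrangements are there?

40320

Seat Noor anywhere (absorbing the rotational symmetry), then permute the other 8: (8)! = 40320.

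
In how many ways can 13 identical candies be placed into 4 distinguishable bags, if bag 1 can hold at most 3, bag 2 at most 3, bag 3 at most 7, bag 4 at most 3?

20

Without the upper bounds there are C(16,3) = 560 ways to split 13 among 4 bags.
Subtract solutions that violate a single cap (substitute x_i' = x_i − (cap_i+1)): x_1 ≥ 4 gives C(12,3) = 220; x_2 ≥ 4 gives C(12,3) = 220; x_3 ≥ 8 gives C(8,3) = 56; x_4 ≥ 4 gives C(12,3) = 220. Together 716.
Add back pairs where two caps are both exceeded: 56 + 4 + 56 + 4 + 56 + 4 = 180.
Subtract triples: 0 + 4 + 0 + 0 = 4.
By inclusion–exclusion the count is 560 − 716 + 180 − 4 = 20.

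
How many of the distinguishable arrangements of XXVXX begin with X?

Fix X in the first position and arrange the remaining 4 letters.
Those 4 letters have X appearing 3 times, giving (4)!/(3!) = 4.

4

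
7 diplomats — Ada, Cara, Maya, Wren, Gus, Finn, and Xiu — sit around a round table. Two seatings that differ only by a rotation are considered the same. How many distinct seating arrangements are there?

Around a circle, 7 distinct people have 7!/7 = (6)! = 720 rotationally distinct seatings.

720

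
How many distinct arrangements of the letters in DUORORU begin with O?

Fix O in the first position and arrange the remaining 6 letters.
Those 6 letters have R appearing twice and U appearing twice, giving (6)!/(2!·2!) = 180.

180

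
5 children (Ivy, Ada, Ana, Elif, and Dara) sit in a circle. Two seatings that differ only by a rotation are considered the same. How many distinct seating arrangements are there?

Seat Ivy anywhere (absorbing the rotational symmetry), then permute the other 4: (4)! = 24.

24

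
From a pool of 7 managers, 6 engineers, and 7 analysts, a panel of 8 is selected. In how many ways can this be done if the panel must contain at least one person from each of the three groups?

120393

Total 8-person selections from all 20: C(20,8) = 125970.
Subtract selections that omit an entire group: no managers → C(13,8) = 1287; no engineers → C(14,8) = 3003; no analysts → C(13,8) = 1287.
Add back selections omitting two groups (i.e. drawn from a single group): C(7,8) + C(6,8) + C(7,8) = 0.
By inclusion–exclusion: 125970 − 5577 + 0 = 120393.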